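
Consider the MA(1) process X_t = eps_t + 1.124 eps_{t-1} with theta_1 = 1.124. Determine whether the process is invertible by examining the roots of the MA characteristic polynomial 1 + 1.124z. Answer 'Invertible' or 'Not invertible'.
\text{Not invertible}

The MA(q) characteristic polynomial is P(z) = 1 + 1.124z.
Invertibility requires all roots to lie outside the unit circle, i.e. |z| > 1 for every root.
This is linear in z: 1 + (1.124) z = 0  =>  z = -1/(1.124) = -0.88968,  |z| = 0.88968.
Moduli of all roots: 0.8897.
All moduli strictly greater than 1? No.
Verdict: Not invertible.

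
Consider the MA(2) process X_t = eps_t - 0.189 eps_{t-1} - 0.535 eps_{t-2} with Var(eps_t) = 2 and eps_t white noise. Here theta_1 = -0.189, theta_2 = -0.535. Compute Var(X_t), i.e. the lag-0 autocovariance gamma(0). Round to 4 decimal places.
\gamma(0) = 2.6439

For an MA(q) process X_t = eps_t + sum_i theta_i eps_{t-i} with
Var(eps_t) = sigma^2, the variance is
  gamma(0) = sigma^2 * (1 + sum_i theta_i^2).
  sum_i theta_i^2 = (-0.189)^2 + (-0.535)^2 = 0.035721 + 0.286225 = 0.321946.
  gamma(0) = 2 * (1 + 0.321946) = 2 * 1.321946 = 2.643892, which rounds to 2.6439.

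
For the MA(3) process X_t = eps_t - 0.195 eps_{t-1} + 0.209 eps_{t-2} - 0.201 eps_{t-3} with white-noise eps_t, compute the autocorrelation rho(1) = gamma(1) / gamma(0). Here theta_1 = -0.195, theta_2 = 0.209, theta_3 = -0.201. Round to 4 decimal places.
\rho(1) = -0.2475

For an MA(q) process with theta_0 = 1, the autocovariance is
  gamma(k) = sigma^2 * sum_{i=0..q-k} theta_i * theta_{i+k},
and rho(k) = gamma(k) / gamma(0). Sigma^2 cancels.
  numerator   = (1)*(-0.195) + (-0.195)*(0.209) + (0.209)*(-0.201) = -0.277764.
  denominator = (1)^2 + (-0.195)^2 + (0.209)^2 + (-0.201)^2 = 1.122107.
  rho(1) = -0.277764 / 1.122107 = -0.2475.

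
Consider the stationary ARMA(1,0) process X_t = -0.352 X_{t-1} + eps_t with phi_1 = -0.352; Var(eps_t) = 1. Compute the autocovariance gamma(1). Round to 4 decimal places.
\gamma(1) = -0.4018

Multiply the model equation by X_{t-k} and take expectations. With theta_0 = psi_0 = 1 and psi_j the MA(infinity) weights, this gives
  gamma(k) - sum_i phi_i gamma(k-i) = c_k,
  c_k = sigma^2 * sum_{j=k..q} theta_j psi_{j-k}   (c_k = 0 for k > q),
using gamma(-m) = gamma(m).
Pure AR (q = 0): c_0 = sigma^2 = 1, c_k = 0 for k >= 1.
Equations for k = 0 and k = 1 (AR order 1):
  gamma(0) = phi_1 gamma(1) + c_0
  gamma(1) = phi_1 gamma(0) + c_1
Substituting the second into the first: gamma(0) (1 - phi_1^2) = c_0 + phi_1 c_1, so
  gamma(0) = c_0 / (1 - phi_1^2) = 1 / (1 - (-0.352)^2) = 1 / 0.876096 = 1.141427.
  gamma(1) = phi_1 gamma(0) = (-0.352)(1.141427) = -0.401782.
Therefore gamma(1) = -0.4018 (to 4 decimal places).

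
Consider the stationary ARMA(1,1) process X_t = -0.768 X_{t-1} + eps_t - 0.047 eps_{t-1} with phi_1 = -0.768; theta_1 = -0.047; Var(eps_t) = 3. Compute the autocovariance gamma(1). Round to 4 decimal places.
\gamma(1) = -6.1760

Multiply the model equation by X_{t-k} and take expectations. With theta_0 = psi_0 = 1 and psi_j the MA(infinity) weights, this gives
  gamma(k) - sum_i phi_i gamma(k-i) = c_k,
  c_k = sigma^2 * sum_{j=k..q} theta_j psi_{j-k}   (c_k = 0 for k > q),
using gamma(-m) = gamma(m).
psi-weights needed (psi_j = theta_j + sum_i phi_i psi_{j-i}):
  psi_1 = theta_1 + phi_1 = -0.047 + (-0.768) = -0.815
Right-hand sides:
  c_0 = sigma^2 (1 + theta_1 psi_1) = 3 * (1 + (-0.047)(-0.815)) = 3 * 1.038305 = 3.114915
  c_1 = sigma^2 theta_1 = 3 * (-0.047) = -0.141
  c_2 = 0
Equations for k = 0 and k = 1 (AR order 1):
  gamma(0) = phi_1 gamma(1) + c_0
  gamma(1) = phi_1 gamma(0) + c_1
Substituting the second into the first: gamma(0) (1 - phi_1^2) = c_0 + phi_1 c_1, so
  gamma(0) = (c_0 + phi_1 c_1) / (1 - phi_1^2) = (3.114915 + (-0.768)(-0.141)) / (1 - (-0.768)^2) = 3.223203 / 0.410176 = 7.858097.
  gamma(1) = phi_1 gamma(0) + c_1 = (-0.768)(7.858097) + (-0.141) = -6.176019.
Therefore gamma(1) = -6.1760 (to 4 decimal places).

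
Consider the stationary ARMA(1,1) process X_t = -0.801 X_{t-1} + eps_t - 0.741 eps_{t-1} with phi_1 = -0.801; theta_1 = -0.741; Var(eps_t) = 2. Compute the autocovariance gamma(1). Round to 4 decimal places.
\gamma(1) = -13.7123

Multiply the model equation by X_{t-k} and take expectations. With theta_0 = psi_0 = 1 and psi_j the MA(infinity) weights, this gives
  gamma(k) - sum_i phi_i gamma(k-i) = c_k,
  c_k = sigma^2 * sum_{j=k..q} theta_j psi_{j-k}   (c_k = 0 for k > q),
using gamma(-m) = gamma(m).
psi-weights needed (psi_j = theta_j + sum_i phi_i psi_{j-i}):
  psi_1 = theta_1 + phi_1 = -0.741 + (-0.801) = -1.542
Right-hand sides:
  c_0 = sigma^2 (1 + theta_1 psi_1) = 2 * (1 + (-0.741)(-1.542)) = 2 * 2.142622 = 4.285244
  c_1 = sigma^2 theta_1 = 2 * (-0.741) = -1.482
  c_2 = 0
Equations for k = 0 and k = 1 (AR order 1):
  gamma(0) = phi_1 gamma(1) + c_0
  gamma(1) = phi_1 gamma(0) + c_1
Substituting the second into the first: gamma(0) (1 - phi_1^2) = c_0 + phi_1 c_1, so
  gamma(0) = (c_0 + phi_1 c_1) / (1 - phi_1^2) = (4.285244 + (-0.801)(-1.482)) / (1 - (-0.801)^2) = 5.472326 / 0.358399 = 15.268809.
  gamma(1) = phi_1 gamma(0) + c_1 = (-0.801)(15.268809) + (-1.482) = -13.712316.
Therefore gamma(1) = -13.7123 (to 4 decimal places).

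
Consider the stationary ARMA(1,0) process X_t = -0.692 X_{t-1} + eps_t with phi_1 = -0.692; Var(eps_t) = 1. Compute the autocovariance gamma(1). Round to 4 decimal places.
\gamma(1) = -1.3279

Multiply the model equation by X_{t-k} and take expectations. With theta_0 = psi_0 = 1 and psi_j the MA(infinity) weights, this gives
  gamma(k) - sum_i phi_i gamma(k-i) = c_k,
  c_k = sigma^2 * sum_{j=k..q} theta_j psi_{j-k}   (c_k = 0 for k > q),
using gamma(-m) = gamma(m).
Pure AR (q = 0): c_0 = sigma^2 = 1, c_k = 0 for k >= 1.
Equations for k = 0 and k = 1 (AR order 1):
  gamma(0) = phi_1 gamma(1) + c_0
  gamma(1) = phi_1 gamma(0) + c_1
Substituting the second into the first: gamma(0) (1 - phi_1^2) = c_0 + phi_1 c_1, so
  gamma(0) = c_0 / (1 - phi_1^2) = 1 / (1 - (-0.692)^2) = 1 / 0.521136 = 1.918885.
  gamma(1) = phi_1 gamma(0) = (-0.692)(1.918885) = -1.327868.
Therefore gamma(1) = -1.3279 (to 4 decimal places).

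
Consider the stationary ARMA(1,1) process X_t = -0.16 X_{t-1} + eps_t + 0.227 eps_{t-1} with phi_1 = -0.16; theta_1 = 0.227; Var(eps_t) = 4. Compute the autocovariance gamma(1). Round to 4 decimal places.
\gamma(1) = 0.2651

Multiply the model equation by X_{t-k} and take expectations. With theta_0 = psi_0 = 1 and psi_j the MA(infinity) weights, this gives
  gamma(k) - sum_i phi_i gamma(k-i) = c_k,
  c_k = sigma^2 * sum_{j=k..q} theta_j psi_{j-k}   (c_k = 0 for k > q),
using gamma(-m) = gamma(m).
psi-weights needed (psi_j = theta_j + sum_i phi_i psi_{j-i}):
  psi_1 = theta_1 + phi_1 = 0.227 + (-0.16) = 0.067
Right-hand sides:
  c_0 = sigma^2 (1 + theta_1 psi_1) = 4 * (1 + (0.227)(0.067)) = 4 * 1.015209 = 4.060836
  c_1 = sigma^2 theta_1 = 4 * (0.227) = 0.908
  c_2 = 0
Equations for k = 0 and k = 1 (AR order 1):
  gamma(0) = phi_1 gamma(1) + c_0
  gamma(1) = phi_1 gamma(0) + c_1
Substituting the second into the first: gamma(0) (1 - phi_1^2) = c_0 + phi_1 c_1, so
  gamma(0) = (c_0 + phi_1 c_1) / (1 - phi_1^2) = (4.060836 + (-0.16)(0.908)) / (1 - (-0.16)^2) = 3.915556 / 0.9744 = 4.018428.
  gamma(1) = phi_1 gamma(0) + c_1 = (-0.16)(4.018428) + (0.908) = 0.265052.
Therefore gamma(1) = 0.2651 (to 4 decimal places).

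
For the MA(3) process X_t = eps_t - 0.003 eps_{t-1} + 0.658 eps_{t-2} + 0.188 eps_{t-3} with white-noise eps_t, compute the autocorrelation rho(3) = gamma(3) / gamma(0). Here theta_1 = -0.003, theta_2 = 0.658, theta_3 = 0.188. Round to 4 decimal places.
\rho(3) = 0.1280

For an MA(q) process with theta_0 = 1, the autocovariance is
  gamma(k) = sigma^2 * sum_{i=0..q-k} theta_i * theta_{i+k},
and rho(k) = gamma(k) / gamma(0). Sigma^2 cancels.
  numerator   = (1)*(0.188) = 0.188.
  denominator = (1)^2 + (-0.003)^2 + (0.658)^2 + (0.188)^2 = 1.468317.
  rho(3) = 0.188 / 1.468317 = 0.1280.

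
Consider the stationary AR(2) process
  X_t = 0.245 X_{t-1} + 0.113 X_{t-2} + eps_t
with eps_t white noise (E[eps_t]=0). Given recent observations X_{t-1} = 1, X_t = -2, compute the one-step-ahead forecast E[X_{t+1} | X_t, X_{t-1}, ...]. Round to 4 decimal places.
E[X_{t+1} \mid \mathcal F_t] = -0.3770

For an AR(p) model X_t = c + sum_i phi_i X_{t-i} + eps_t, the
one-step-ahead conditional mean is
  E[X_{t+1} | X_t, ...] = c + sum_i phi_i X_{t+1-i}.
Substitute known values:
  E[X_{t+1} | ...] = (0.245) * (-2) + (0.113) * (1)
                   = -0.3770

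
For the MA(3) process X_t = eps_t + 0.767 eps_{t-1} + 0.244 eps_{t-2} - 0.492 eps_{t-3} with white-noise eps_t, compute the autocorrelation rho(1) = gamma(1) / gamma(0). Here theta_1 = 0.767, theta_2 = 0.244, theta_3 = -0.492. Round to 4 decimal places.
\rho(1) = 0.4413

For an MA(q) process with theta_0 = 1, the autocovariance is
  gamma(k) = sigma^2 * sum_{i=0..q-k} theta_i * theta_{i+k},
and rho(k) = gamma(k) / gamma(0). Sigma^2 cancels.
  numerator   = (1)*(0.767) + (0.767)*(0.244) + (0.244)*(-0.492) = 0.8341.
  denominator = (1)^2 + (0.767)^2 + (0.244)^2 + (-0.492)^2 = 1.889889.
  rho(1) = 0.8341 / 1.889889 = 0.4413.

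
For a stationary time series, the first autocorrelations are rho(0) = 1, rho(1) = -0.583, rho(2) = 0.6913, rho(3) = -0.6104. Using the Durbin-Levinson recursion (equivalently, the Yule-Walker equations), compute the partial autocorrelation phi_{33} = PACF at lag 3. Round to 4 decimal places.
\phi_{33} = -0.2358

The PACF at lag k is phi_{kk}, the last component of the solution
to the Yule-Walker system G_k phi = r_k where
  (G_k)_{ij} = rho(|i - j|), (r_k)_i = rho(i), i,j = 1..k.
Equivalently, Durbin-Levinson gives phi_{kk} iteratively:
  phi_{11} = rho(1)
  phi_{kk} = [rho(k) - sum_{j=1..k-1} phi_{k-1,j} rho(k-j)]
            / [1 - sum_{j=1..k-1} phi_{k-1,j} rho(j)],
  phi_{k,j} = phi_{k-1,j} - phi_{kk} phi_{k-1,k-j},  j = 1..k-1.
Step k = 1:
  phi_11 = rho(1) = -0.583.
Step k = 2:
  phi_22 = [rho(2) - phi_11 rho(1)] / [1 - phi_11 rho(1)] = [0.6913 - (-0.583)(-0.583)] / [1 - (-0.583)(-0.583)]
         = 0.351411 / 0.660111 = 0.532351.
  Update: phi_21 = phi_11 - phi_22 phi_11 = -0.583 - (0.532351)(-0.583) = -0.272639.
Step k = 3:
  phi_33 = [rho(3) - phi_21 rho(2) - phi_22 rho(1)] / [1 - phi_21 rho(1) - phi_22 rho(2)]
    numerator   = -0.6104 - (-0.272639)(0.6913) - (0.532351)(-0.583) = -0.1115637
    denominator = 1 - (-0.272639)(-0.583) - (0.532351)(0.6913) = 0.47303687
  phi_33 = -0.1115637 / 0.47303687 = -0.2358.
Therefore phi_{33} = -0.2358.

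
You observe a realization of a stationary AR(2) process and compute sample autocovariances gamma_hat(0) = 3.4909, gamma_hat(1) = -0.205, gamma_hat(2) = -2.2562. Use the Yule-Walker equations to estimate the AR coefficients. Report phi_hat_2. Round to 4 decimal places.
\hat\phi_{2} = -0.6520

The Yule-Walker equations for an AR(p) process read, in matrix form,
  Gamma_p phi = r_p,   with   (Gamma_p)_{ij} = gamma(|i - j|),
                       (r_p)_i = gamma(i),   i,j = 1..p.
Substitute the sample gammas (Toeplitz matrix and right-hand side of size 2):
  Gamma_p = [[3.4909, -0.205], [-0.205, 3.4909]]
  r_p     = [-0.205, -2.2562]
Written out:
  3.4909 phi_1 - 0.205 phi_2 = -0.205
  -0.205 phi_1 + 3.4909 phi_2 = -2.2562
Solve by Cramer's rule:
  det = gamma(0)^2 - gamma(1)^2 = (3.4909)^2 - (-0.205)^2 = 12.18638281 - 0.042025 = 12.14435781
  phi_hat_1 = [gamma(1) gamma(0) - gamma(1) gamma(2)] / det = [(-0.205)(3.4909) - (-0.205)(-2.2562)] / 12.14435781 = -1.1781555 / 12.14435781 = -0.097
  phi_hat_2 = [gamma(0) gamma(2) - gamma(1)^2] / det = [(3.4909)(-2.2562) - (-0.205)^2] / 12.14435781 = -7.91819358 / 12.14435781 = -0.652
So phi_hat = [-0.0970, -0.6520].
Therefore phi_hat_2 = -0.6520.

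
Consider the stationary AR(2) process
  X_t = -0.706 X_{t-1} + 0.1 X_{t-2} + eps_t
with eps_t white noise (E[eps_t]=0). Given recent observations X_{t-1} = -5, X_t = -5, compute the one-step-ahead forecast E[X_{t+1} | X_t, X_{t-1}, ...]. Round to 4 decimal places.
E[X_{t+1} \mid \mathcal F_t] = 3.0300

For an AR(p) model X_t = c + sum_i phi_i X_{t-i} + eps_t, the
one-step-ahead conditional mean is
  E[X_{t+1} | X_t, ...] = c + sum_i phi_i X_{t+1-i}.
Substitute known values:
  E[X_{t+1} | ...] = (-0.706) * (-5) + (0.1) * (-5)
                   = 3.0300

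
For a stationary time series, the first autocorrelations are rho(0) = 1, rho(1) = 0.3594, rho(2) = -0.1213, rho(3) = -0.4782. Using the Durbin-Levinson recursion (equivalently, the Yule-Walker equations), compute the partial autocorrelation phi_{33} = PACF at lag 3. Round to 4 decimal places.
\phi_{33} = -0.3990

The PACF at lag k is phi_{kk}, the last component of the solution
to the Yule-Walker system G_k phi = r_k where
  (G_k)_{ij} = rho(|i - j|), (r_k)_i = rho(i), i,j = 1..k.
Equivalently, Durbin-Levinson gives phi_{kk} iteratively:
  phi_{11} = rho(1)
  phi_{kk} = [rho(k) - sum_{j=1..k-1} phi_{k-1,j} rho(k-j)]
            / [1 - sum_{j=1..k-1} phi_{k-1,j} rho(j)],
  phi_{k,j} = phi_{k-1,j} - phi_{kk} phi_{k-1,k-j},  j = 1..k-1.
Step k = 1:
  phi_11 = rho(1) = 0.3594.
Step k = 2:
  phi_22 = [rho(2) - phi_11 rho(1)] / [1 - phi_11 rho(1)] = [-0.1213 - (0.3594)(0.3594)] / [1 - (0.3594)(0.3594)]
         = -0.25046836 / 0.87083164 = -0.28762.
  Update: phi_21 = phi_11 - phi_22 phi_11 = 0.3594 - (-0.28762)(0.3594) = 0.462771.
Step k = 3:
  phi_33 = [rho(3) - phi_21 rho(2) - phi_22 rho(1)] / [1 - phi_21 rho(1) - phi_22 rho(2)]
    numerator   = -0.4782 - (0.462771)(-0.1213) - (-0.28762)(0.3594) = -0.3186954
    denominator = 1 - (0.462771)(0.3594) - (-0.28762)(-0.1213) = 0.798792
  phi_33 = -0.3186954 / 0.798792 = -0.399.
Therefore phi_{33} = -0.3990.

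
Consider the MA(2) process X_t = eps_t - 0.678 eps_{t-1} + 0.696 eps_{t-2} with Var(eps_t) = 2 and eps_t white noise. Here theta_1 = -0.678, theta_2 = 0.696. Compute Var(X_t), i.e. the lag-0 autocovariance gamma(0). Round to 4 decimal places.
\gamma(0) = 3.8882

For an MA(q) process X_t = eps_t + sum_i theta_i eps_{t-i} with
Var(eps_t) = sigma^2, the variance is
  gamma(0) = sigma^2 * (1 + sum_i theta_i^2).
  sum_i theta_i^2 = (-0.678)^2 + (0.696)^2 = 0.459684 + 0.484416 = 0.9441.
  gamma(0) = 2 * (1 + 0.9441) = 2 * 1.9441 = 3.8882.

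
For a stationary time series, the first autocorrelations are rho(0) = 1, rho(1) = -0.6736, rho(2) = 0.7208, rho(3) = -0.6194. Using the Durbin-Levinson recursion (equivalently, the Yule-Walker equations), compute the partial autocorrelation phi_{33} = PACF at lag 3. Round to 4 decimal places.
\phi_{33} = -0.1009

The PACF at lag k is phi_{kk}, the last component of the solution
to the Yule-Walker system G_k phi = r_k where
  (G_k)_{ij} = rho(|i - j|), (r_k)_i = rho(i), i,j = 1..k.
Equivalently, Durbin-Levinson gives phi_{kk} iteratively:
  phi_{11} = rho(1)
  phi_{kk} = [rho(k) - sum_{j=1..k-1} phi_{k-1,j} rho(k-j)]
            / [1 - sum_{j=1..k-1} phi_{k-1,j} rho(j)],
  phi_{k,j} = phi_{k-1,j} - phi_{kk} phi_{k-1,k-j},  j = 1..k-1.
Step k = 1:
  phi_11 = rho(1) = -0.6736.
Step k = 2:
  phi_22 = [rho(2) - phi_11 rho(1)] / [1 - phi_11 rho(1)] = [0.7208 - (-0.6736)(-0.6736)] / [1 - (-0.6736)(-0.6736)]
         = 0.26706304 / 0.54626304 = 0.488891.
  Update: phi_21 = phi_11 - phi_22 phi_11 = -0.6736 - (0.488891)(-0.6736) = -0.344283.
Step k = 3:
  phi_33 = [rho(3) - phi_21 rho(2) - phi_22 rho(1)] / [1 - phi_21 rho(1) - phi_22 rho(2)]
    numerator   = -0.6194 - (-0.344283)(0.7208) - (0.488891)(-0.6736) = -0.04192383
    denominator = 1 - (-0.344283)(-0.6736) - (0.488891)(0.7208) = 0.41569834
  phi_33 = -0.04192383 / 0.41569834 = -0.1009.
Therefore phi_{33} = -0.1009.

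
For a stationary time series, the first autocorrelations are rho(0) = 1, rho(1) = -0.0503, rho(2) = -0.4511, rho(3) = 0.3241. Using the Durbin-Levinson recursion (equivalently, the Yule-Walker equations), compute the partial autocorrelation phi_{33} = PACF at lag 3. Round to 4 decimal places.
\phi_{33} = 0.3390

The PACF at lag k is phi_{kk}, the last component of the solution
to the Yule-Walker system G_k phi = r_k where
  (G_k)_{ij} = rho(|i - j|), (r_k)_i = rho(i), i,j = 1..k.
Equivalently, Durbin-Levinson gives phi_{kk} iteratively:
  phi_{11} = rho(1)
  phi_{kk} = [rho(k) - sum_{j=1..k-1} phi_{k-1,j} rho(k-j)]
            / [1 - sum_{j=1..k-1} phi_{k-1,j} rho(j)],
  phi_{k,j} = phi_{k-1,j} - phi_{kk} phi_{k-1,k-j},  j = 1..k-1.
Step k = 1:
  phi_11 = rho(1) = -0.0503.
Step k = 2:
  phi_22 = [rho(2) - phi_11 rho(1)] / [1 - phi_11 rho(1)] = [-0.4511 - (-0.0503)(-0.0503)] / [1 - (-0.0503)(-0.0503)]
         = -0.45363009 / 0.99746991 = -0.454781.
  Update: phi_21 = phi_11 - phi_22 phi_11 = -0.0503 - (-0.454781)(-0.0503) = -0.073175.
Step k = 3:
  phi_33 = [rho(3) - phi_21 rho(2) - phi_22 rho(1)] / [1 - phi_21 rho(1) - phi_22 rho(2)]
    numerator   = 0.3241 - (-0.073175)(-0.4511) - (-0.454781)(-0.0503) = 0.26821507
    denominator = 1 - (-0.073175)(-0.0503) - (-0.454781)(-0.4511) = 0.79116769
  phi_33 = 0.26821507 / 0.79116769 = 0.339.
Therefore phi_{33} = 0.3390.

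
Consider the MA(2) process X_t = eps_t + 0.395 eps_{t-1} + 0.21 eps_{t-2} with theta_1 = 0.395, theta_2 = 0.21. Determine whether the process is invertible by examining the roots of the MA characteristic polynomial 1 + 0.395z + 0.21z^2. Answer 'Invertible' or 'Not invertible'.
\text{Invertible}

The MA(q) characteristic polynomial is P(z) = 1 + 0.395z + 0.21z^2.
Invertibility requires all roots to lie outside the unit circle, i.e. |z| > 1 for every root.
Set 1 + (0.395) z + (0.21) z^2 = 0, i.e. a z^2 + b z + c = 0 with a = 0.21, b = 0.395, c = 1.
Discriminant D = b^2 - 4ac = (0.395)^2 - 4*(0.21)*1 = 0.156025 - (0.84) = -0.683975.
D < 0, so the roots are the complex-conjugate pair z = (-b +/- i sqrt(-D)) / (2a) = -0.9405 +/- 1.9691i.
For a conjugate pair |z|^2 = z * conj(z) = (product of roots) = c/a = 1/(0.21) = 4.761905, so |z| = sqrt(4.761905) = 2.1822 for both roots.
Moduli of all roots: 2.1822, 2.1822.
All moduli strictly greater than 1? Yes.
Verdict: Invertible.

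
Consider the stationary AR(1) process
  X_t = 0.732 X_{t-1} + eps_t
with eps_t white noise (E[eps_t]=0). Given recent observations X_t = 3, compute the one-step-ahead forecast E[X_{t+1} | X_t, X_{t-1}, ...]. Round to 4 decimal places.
E[X_{t+1} \mid \mathcal F_t] = 2.1960

For an AR(p) model X_t = c + sum_i phi_i X_{t-i} + eps_t, the
one-step-ahead conditional mean is
  E[X_{t+1} | X_t, ...] = c + sum_i phi_i X_{t+1-i}.
Substitute known values:
  E[X_{t+1} | ...] = (0.732) * (3)
                   = 2.1960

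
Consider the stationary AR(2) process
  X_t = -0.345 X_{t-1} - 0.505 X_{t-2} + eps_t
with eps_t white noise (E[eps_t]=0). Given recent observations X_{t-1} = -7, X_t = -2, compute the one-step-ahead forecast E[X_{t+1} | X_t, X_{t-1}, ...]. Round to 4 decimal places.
E[X_{t+1} \mid \mathcal F_t] = 4.2250

For an AR(p) model X_t = c + sum_i phi_i X_{t-i} + eps_t, the
one-step-ahead conditional mean is
  E[X_{t+1} | X_t, ...] = c + sum_i phi_i X_{t+1-i}.
Substitute known values:
  E[X_{t+1} | ...] = (-0.345) * (-2) + (-0.505) * (-7)
                   = 4.2250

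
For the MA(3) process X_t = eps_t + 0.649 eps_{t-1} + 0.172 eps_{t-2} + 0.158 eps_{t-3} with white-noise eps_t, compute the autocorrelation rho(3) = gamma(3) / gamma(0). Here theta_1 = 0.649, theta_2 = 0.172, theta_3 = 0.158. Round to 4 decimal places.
\rho(3) = 0.1071

For an MA(q) process with theta_0 = 1, the autocovariance is
  gamma(k) = sigma^2 * sum_{i=0..q-k} theta_i * theta_{i+k},
and rho(k) = gamma(k) / gamma(0). Sigma^2 cancels.
  numerator   = (1)*(0.158) = 0.158.
  denominator = (1)^2 + (0.649)^2 + (0.172)^2 + (0.158)^2 = 1.475749.
  rho(3) = 0.158 / 1.475749 = 0.1071.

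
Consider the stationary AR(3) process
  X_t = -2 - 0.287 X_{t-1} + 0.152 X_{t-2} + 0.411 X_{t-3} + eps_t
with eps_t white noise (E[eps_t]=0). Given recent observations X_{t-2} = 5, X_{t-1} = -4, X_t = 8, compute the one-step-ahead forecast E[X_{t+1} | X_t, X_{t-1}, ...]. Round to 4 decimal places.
E[X_{t+1} \mid \mathcal F_t] = -2.8490

For an AR(p) model X_t = c + sum_i phi_i X_{t-i} + eps_t, the
one-step-ahead conditional mean is
  E[X_{t+1} | X_t, ...] = c + sum_i phi_i X_{t+1-i}.
Substitute known values:
  E[X_{t+1} | ...] = -2 + (-0.287) * (8) + (0.152) * (-4) + (0.411) * (5)
                   = -2.8490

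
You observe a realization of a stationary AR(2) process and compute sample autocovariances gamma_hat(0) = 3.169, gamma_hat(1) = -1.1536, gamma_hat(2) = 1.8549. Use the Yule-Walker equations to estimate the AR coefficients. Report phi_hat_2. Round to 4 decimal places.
\hat\phi_{2} = 0.5220

The Yule-Walker equations for an AR(p) process read, in matrix form,
  Gamma_p phi = r_p,   with   (Gamma_p)_{ij} = gamma(|i - j|),
                       (r_p)_i = gamma(i),   i,j = 1..p.
Substitute the sample gammas (Toeplitz matrix and right-hand side of size 2):
  Gamma_p = [[3.169, -1.1536], [-1.1536, 3.169]]
  r_p     = [-1.1536, 1.8549]
Written out:
  3.169 phi_1 - 1.1536 phi_2 = -1.1536
  -1.1536 phi_1 + 3.169 phi_2 = 1.8549
Solve by Cramer's rule:
  det = gamma(0)^2 - gamma(1)^2 = (3.169)^2 - (-1.1536)^2 = 10.042561 - 1.33079296 = 8.71176804
  phi_hat_1 = [gamma(1) gamma(0) - gamma(1) gamma(2)] / det = [(-1.1536)(3.169) - (-1.1536)(1.8549)] / 8.71176804 = -1.51594576 / 8.71176804 = -0.174
  phi_hat_2 = [gamma(0) gamma(2) - gamma(1)^2] / det = [(3.169)(1.8549) - (-1.1536)^2] / 8.71176804 = 4.54738514 / 8.71176804 = 0.522
So phi_hat = [-0.1740, 0.5220].
Therefore phi_hat_2 = 0.5220.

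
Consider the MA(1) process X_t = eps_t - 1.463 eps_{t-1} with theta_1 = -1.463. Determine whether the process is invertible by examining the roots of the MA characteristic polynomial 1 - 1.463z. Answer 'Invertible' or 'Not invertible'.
\text{Not invertible}

The MA(q) characteristic polynomial is P(z) = 1 - 1.463z.
Invertibility requires all roots to lie outside the unit circle, i.e. |z| > 1 for every root.
This is linear in z: 1 + (-1.463) z = 0  =>  z = -1/(-1.463) = 0.683527,  |z| = 0.683527.
Moduli of all roots: 0.6835.
All moduli strictly greater than 1? No.
Verdict: Not invertible.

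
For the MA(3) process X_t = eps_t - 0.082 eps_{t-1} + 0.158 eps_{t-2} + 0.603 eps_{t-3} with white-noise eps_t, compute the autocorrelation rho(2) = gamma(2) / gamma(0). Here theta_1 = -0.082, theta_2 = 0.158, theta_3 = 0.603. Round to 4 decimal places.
\rho(2) = 0.0778

For an MA(q) process with theta_0 = 1, the autocovariance is
  gamma(k) = sigma^2 * sum_{i=0..q-k} theta_i * theta_{i+k},
and rho(k) = gamma(k) / gamma(0). Sigma^2 cancels.
  numerator   = (1)*(0.158) + (-0.082)*(0.603) = 0.108554.
  denominator = (1)^2 + (-0.082)^2 + (0.158)^2 + (0.603)^2 = 1.395297.
  rho(2) = 0.108554 / 1.395297 = 0.0778.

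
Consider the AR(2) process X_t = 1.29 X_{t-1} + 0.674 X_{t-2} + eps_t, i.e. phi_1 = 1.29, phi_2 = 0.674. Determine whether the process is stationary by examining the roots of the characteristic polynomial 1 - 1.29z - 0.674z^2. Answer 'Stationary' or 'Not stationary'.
\text{Not stationary}

The AR(p) characteristic polynomial is P(z) = 1 - 1.29z - 0.674z^2.
Stationarity requires all roots to lie outside the unit circle, i.e. |z| > 1 for every root.
Set 1 + (-1.29) z + (-0.674) z^2 = 0, i.e. a z^2 + b z + c = 0 with a = -0.674, b = -1.29, c = 1.
Discriminant D = b^2 - 4ac = (-1.29)^2 - 4*(-0.674)*1 = 1.6641 - (-2.696) = 4.3601.
D >= 0, so the roots are real: z = (-b +/- sqrt(D)) / (2a) = (1.29 +/- 2.088085) / (-1.348).
  z_1 = (1.29 + 2.088085) / (-1.348) = -2.506,   |z_1| = 2.506.
  z_2 = (1.29 - 2.088085) / (-1.348) = 0.5921,   |z_2| = 0.5921.
Moduli of all roots: 2.5060, 0.5921.
All moduli strictly greater than 1? No.
Verdict: Not stationary.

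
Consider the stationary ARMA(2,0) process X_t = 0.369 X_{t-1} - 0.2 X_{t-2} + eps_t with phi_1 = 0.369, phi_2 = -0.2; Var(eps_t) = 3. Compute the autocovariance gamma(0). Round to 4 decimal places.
\gamma(0) = 3.4513

Multiply the model equation by X_{t-k} and take expectations. With theta_0 = psi_0 = 1 and psi_j the MA(infinity) weights, this gives
  gamma(k) - sum_i phi_i gamma(k-i) = c_k,
  c_k = sigma^2 * sum_{j=k..q} theta_j psi_{j-k}   (c_k = 0 for k > q),
using gamma(-m) = gamma(m).
Pure AR (q = 0): c_0 = sigma^2 = 3, c_k = 0 for k >= 1.
Equations for k = 0, 1, 2 (AR order 2, c_2 = 0):
  (E0) gamma(0) = phi_1 gamma(1) + phi_2 gamma(2) + c_0
  (E1) gamma(1) = phi_1 gamma(0) + phi_2 gamma(1) + c_1
  (E2) gamma(2) = phi_1 gamma(1) + phi_2 gamma(0)
From (E1): gamma(1) = A gamma(0) + B with
  A = phi_1 / (1 - phi_2) = 0.369 / 1.2 = 0.3075,   B = c_1 / (1 - phi_2) = 0 / 1.2 = 0.
Insert (E2) into (E0): gamma(0) (1 - phi_2^2) = phi_1 (1 + phi_2) gamma(1) + c_0.
  phi_1 (1 + phi_2) = (0.369)(0.8) = 0.2952,   1 - phi_2^2 = 0.96.
Replace gamma(1) by A gamma(0) + B and collect gamma(0):
  gamma(0) [0.96 - (0.2952)(0.3075)] = c_0 = 3
  gamma(0) * 0.869226 = 3
  gamma(0) = 3 / 0.869226 = 3.451346.
Therefore gamma(0) = 3.4513 (to 4 decimal places).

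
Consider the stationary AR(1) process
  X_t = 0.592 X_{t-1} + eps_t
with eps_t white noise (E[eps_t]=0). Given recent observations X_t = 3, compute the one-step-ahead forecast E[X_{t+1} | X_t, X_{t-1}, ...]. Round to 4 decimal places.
E[X_{t+1} \mid \mathcal F_t] = 1.7760

For an AR(p) model X_t = c + sum_i phi_i X_{t-i} + eps_t, the
one-step-ahead conditional mean is
  E[X_{t+1} | X_t, ...] = c + sum_i phi_i X_{t+1-i}.
Substitute known values:
  E[X_{t+1} | ...] = (0.592) * (3)
                   = 1.7760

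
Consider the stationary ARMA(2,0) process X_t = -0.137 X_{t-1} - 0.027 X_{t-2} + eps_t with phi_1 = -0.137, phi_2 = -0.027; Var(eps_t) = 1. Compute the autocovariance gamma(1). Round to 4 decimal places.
\gamma(1) = -0.1359

Multiply the model equation by X_{t-k} and take expectations. With theta_0 = psi_0 = 1 and psi_j the MA(infinity) weights, this gives
  gamma(k) - sum_i phi_i gamma(k-i) = c_k,
  c_k = sigma^2 * sum_{j=k..q} theta_j psi_{j-k}   (c_k = 0 for k > q),
using gamma(-m) = gamma(m).
Pure AR (q = 0): c_0 = sigma^2 = 1, c_k = 0 for k >= 1.
Equations for k = 0, 1, 2 (AR order 2, c_2 = 0):
  (E0) gamma(0) = phi_1 gamma(1) + phi_2 gamma(2) + c_0
  (E1) gamma(1) = phi_1 gamma(0) + phi_2 gamma(1) + c_1
  (E2) gamma(2) = phi_1 gamma(1) + phi_2 gamma(0)
From (E1): gamma(1) = A gamma(0) + B with
  A = phi_1 / (1 - phi_2) = -0.137 / 1.027 = -0.133398,   B = c_1 / (1 - phi_2) = 0 / 1.027 = 0.
Insert (E2) into (E0): gamma(0) (1 - phi_2^2) = phi_1 (1 + phi_2) gamma(1) + c_0.
  phi_1 (1 + phi_2) = (-0.137)(0.973) = -0.133301,   1 - phi_2^2 = 0.999271.
Replace gamma(1) by A gamma(0) + B and collect gamma(0):
  gamma(0) [0.999271 - (-0.133301)(-0.133398)] = c_0 = 1
  gamma(0) * 0.981489 = 1
  gamma(0) = 1 / 0.981489 = 1.01886.
  gamma(1) = A gamma(0) = (-0.133398)(1.01886) = -0.135914.
Therefore gamma(1) = -0.1359 (to 4 decimal places).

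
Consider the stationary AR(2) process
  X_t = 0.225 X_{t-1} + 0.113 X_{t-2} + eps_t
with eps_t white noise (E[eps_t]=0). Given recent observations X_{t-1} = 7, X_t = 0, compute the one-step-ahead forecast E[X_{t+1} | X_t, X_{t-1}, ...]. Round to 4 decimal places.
E[X_{t+1} \mid \mathcal F_t] = 0.7910

For an AR(p) model X_t = c + sum_i phi_i X_{t-i} + eps_t, the
one-step-ahead conditional mean is
  E[X_{t+1} | X_t, ...] = c + sum_i phi_i X_{t+1-i}.
Substitute known values:
  E[X_{t+1} | ...] = (0.225) * (0) + (0.113) * (7)
                   = 0.7910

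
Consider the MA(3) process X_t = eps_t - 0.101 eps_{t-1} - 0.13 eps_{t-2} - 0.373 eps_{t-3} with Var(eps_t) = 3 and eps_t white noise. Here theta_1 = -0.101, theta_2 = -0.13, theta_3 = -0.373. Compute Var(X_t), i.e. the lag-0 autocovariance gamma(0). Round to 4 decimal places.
\gamma(0) = 3.4987

For an MA(q) process X_t = eps_t + sum_i theta_i eps_{t-i} with
Var(eps_t) = sigma^2, the variance is
  gamma(0) = sigma^2 * (1 + sum_i theta_i^2).
  sum_i theta_i^2 = (-0.101)^2 + (-0.13)^2 + (-0.373)^2 = 0.010201 + 0.0169 + 0.139129 = 0.16623.
  gamma(0) = 3 * (1 + 0.16623) = 3 * 1.16623 = 3.49869, which rounds to 3.4987.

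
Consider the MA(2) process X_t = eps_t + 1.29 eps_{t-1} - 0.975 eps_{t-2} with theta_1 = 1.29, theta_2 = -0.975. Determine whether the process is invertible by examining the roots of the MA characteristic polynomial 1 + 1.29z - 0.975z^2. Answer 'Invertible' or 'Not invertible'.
\text{Not invertible}

The MA(q) characteristic polynomial is P(z) = 1 + 1.29z - 0.975z^2.
Invertibility requires all roots to lie outside the unit circle, i.e. |z| > 1 for every root.
Set 1 + (1.29) z + (-0.975) z^2 = 0, i.e. a z^2 + b z + c = 0 with a = -0.975, b = 1.29, c = 1.
Discriminant D = b^2 - 4ac = (1.29)^2 - 4*(-0.975)*1 = 1.6641 - (-3.9) = 5.5641.
D >= 0, so the roots are real: z = (-b +/- sqrt(D)) / (2a) = (-1.29 +/- 2.358834) / (-1.95).
  z_1 = (-1.29 + 2.358834) / (-1.95) = -0.5481,   |z_1| = 0.5481.
  z_2 = (-1.29 - 2.358834) / (-1.95) = 1.8712,   |z_2| = 1.8712.
Moduli of all roots: 0.5481, 1.8712.
All moduli strictly greater than 1? No.
Verdict: Not invertible.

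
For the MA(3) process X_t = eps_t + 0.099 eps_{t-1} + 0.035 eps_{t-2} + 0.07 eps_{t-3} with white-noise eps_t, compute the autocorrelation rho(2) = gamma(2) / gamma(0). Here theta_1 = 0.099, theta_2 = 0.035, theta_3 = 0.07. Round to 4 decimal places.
\rho(2) = 0.0413

For an MA(q) process with theta_0 = 1, the autocovariance is
  gamma(k) = sigma^2 * sum_{i=0..q-k} theta_i * theta_{i+k},
and rho(k) = gamma(k) / gamma(0). Sigma^2 cancels.
  numerator   = (1)*(0.035) + (0.099)*(0.07) = 0.04193.
  denominator = (1)^2 + (0.099)^2 + (0.035)^2 + (0.07)^2 = 1.015926.
  rho(2) = 0.04193 / 1.015926 = 0.0413.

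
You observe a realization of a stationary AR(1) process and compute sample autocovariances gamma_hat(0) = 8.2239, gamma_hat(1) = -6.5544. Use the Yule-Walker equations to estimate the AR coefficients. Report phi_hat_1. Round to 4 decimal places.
\hat\phi_{1} = -0.7970

The Yule-Walker equations for an AR(p) process read, in matrix form,
  Gamma_p phi = r_p,   with   (Gamma_p)_{ij} = gamma(|i - j|),
                       (r_p)_i = gamma(i),   i,j = 1..p.
Substitute the sample gammas (Toeplitz matrix and right-hand side of size 1):
  Gamma_p = [[8.2239]]
  r_p     = [-6.5544]
With p = 1 this is the single equation gamma(0) phi_1 = gamma(1):
  phi_hat_1 = gamma(1) / gamma(0) = -6.5544 / 8.2239 = -0.7970.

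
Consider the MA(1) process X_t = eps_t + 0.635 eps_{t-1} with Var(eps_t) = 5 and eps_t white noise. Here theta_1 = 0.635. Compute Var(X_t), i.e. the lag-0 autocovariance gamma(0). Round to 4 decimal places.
\gamma(0) = 7.0161

For an MA(q) process X_t = eps_t + sum_i theta_i eps_{t-i} with
Var(eps_t) = sigma^2, the variance is
  gamma(0) = sigma^2 * (1 + sum_i theta_i^2).
  sum_i theta_i^2 = (0.635)^2 = 0.403225.
  gamma(0) = 5 * (1 + 0.403225) = 5 * 1.403225 = 7.016125, which rounds to 7.0161.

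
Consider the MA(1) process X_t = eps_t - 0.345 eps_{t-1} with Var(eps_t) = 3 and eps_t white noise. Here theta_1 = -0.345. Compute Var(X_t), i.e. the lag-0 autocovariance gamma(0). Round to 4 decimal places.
\gamma(0) = 3.3571

For an MA(q) process X_t = eps_t + sum_i theta_i eps_{t-i} with
Var(eps_t) = sigma^2, the variance is
  gamma(0) = sigma^2 * (1 + sum_i theta_i^2).
  sum_i theta_i^2 = (-0.345)^2 = 0.119025.
  gamma(0) = 3 * (1 + 0.119025) = 3 * 1.119025 = 3.357075, which rounds to 3.3571.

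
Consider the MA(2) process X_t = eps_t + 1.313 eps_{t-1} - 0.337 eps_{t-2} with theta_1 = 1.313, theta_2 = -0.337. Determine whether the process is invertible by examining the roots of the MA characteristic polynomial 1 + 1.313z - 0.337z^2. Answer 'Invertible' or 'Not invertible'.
\text{Not invertible}

The MA(q) characteristic polynomial is P(z) = 1 + 1.313z - 0.337z^2.
Invertibility requires all roots to lie outside the unit circle, i.e. |z| > 1 for every root.
Set 1 + (1.313) z + (-0.337) z^2 = 0, i.e. a z^2 + b z + c = 0 with a = -0.337, b = 1.313, c = 1.
Discriminant D = b^2 - 4ac = (1.313)^2 - 4*(-0.337)*1 = 1.723969 - (-1.348) = 3.071969.
D >= 0, so the roots are real: z = (-b +/- sqrt(D)) / (2a) = (-1.313 +/- 1.752703) / (-0.674).
  z_1 = (-1.313 + 1.752703) / (-0.674) = -0.6524,   |z_1| = 0.6524.
  z_2 = (-1.313 - 1.752703) / (-0.674) = 4.5485,   |z_2| = 4.5485.
Moduli of all roots: 0.6524, 4.5485.
All moduli strictly greater than 1? No.
Verdict: Not invertible.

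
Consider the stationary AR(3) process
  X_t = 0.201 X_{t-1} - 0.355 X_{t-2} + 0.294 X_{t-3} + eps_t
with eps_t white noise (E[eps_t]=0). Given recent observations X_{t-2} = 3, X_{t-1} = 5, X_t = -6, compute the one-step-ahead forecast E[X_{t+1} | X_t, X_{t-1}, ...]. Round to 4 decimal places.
E[X_{t+1} \mid \mathcal F_t] = -2.0990

For an AR(p) model X_t = c + sum_i phi_i X_{t-i} + eps_t, the
one-step-ahead conditional mean is
  E[X_{t+1} | X_t, ...] = c + sum_i phi_i X_{t+1-i}.
Substitute known values:
  E[X_{t+1} | ...] = (0.201) * (-6) + (-0.355) * (5) + (0.294) * (3)
                   = -2.0990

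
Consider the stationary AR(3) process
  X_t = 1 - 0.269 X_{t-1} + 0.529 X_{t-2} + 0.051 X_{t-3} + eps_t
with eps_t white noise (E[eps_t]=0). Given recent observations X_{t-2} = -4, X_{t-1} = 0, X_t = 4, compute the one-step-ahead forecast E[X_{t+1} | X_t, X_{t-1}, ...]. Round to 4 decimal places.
E[X_{t+1} \mid \mathcal F_t] = -0.2800

For an AR(p) model X_t = c + sum_i phi_i X_{t-i} + eps_t, the
one-step-ahead conditional mean is
  E[X_{t+1} | X_t, ...] = c + sum_i phi_i X_{t+1-i}.
Substitute known values:
  E[X_{t+1} | ...] = 1 + (-0.269) * (4) + (0.529) * (0) + (0.051) * (-4)
                   = -0.2800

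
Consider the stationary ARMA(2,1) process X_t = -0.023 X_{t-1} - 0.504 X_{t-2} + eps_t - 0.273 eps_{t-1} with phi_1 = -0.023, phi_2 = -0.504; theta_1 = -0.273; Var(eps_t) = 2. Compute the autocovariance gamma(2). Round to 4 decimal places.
\gamma(2) = -1.4542

Multiply the model equation by X_{t-k} and take expectations. With theta_0 = psi_0 = 1 and psi_j the MA(infinity) weights, this gives
  gamma(k) - sum_i phi_i gamma(k-i) = c_k,
  c_k = sigma^2 * sum_{j=k..q} theta_j psi_{j-k}   (c_k = 0 for k > q),
using gamma(-m) = gamma(m).
psi-weights needed (psi_j = theta_j + sum_i phi_i psi_{j-i}):
  psi_1 = theta_1 + phi_1 = -0.273 + (-0.023) = -0.296
Right-hand sides:
  c_0 = sigma^2 (1 + theta_1 psi_1) = 2 * (1 + (-0.273)(-0.296)) = 2 * 1.080808 = 2.161616
  c_1 = sigma^2 theta_1 = 2 * (-0.273) = -0.546
  c_2 = 0
Equations for k = 0, 1, 2 (AR order 2, c_2 = 0):
  (E0) gamma(0) = phi_1 gamma(1) + phi_2 gamma(2) + c_0
  (E1) gamma(1) = phi_1 gamma(0) + phi_2 gamma(1) + c_1
  (E2) gamma(2) = phi_1 gamma(1) + phi_2 gamma(0)
From (E1): gamma(1) = A gamma(0) + B with
  A = phi_1 / (1 - phi_2) = -0.023 / 1.504 = -0.015293,   B = c_1 / (1 - phi_2) = -0.546 / 1.504 = -0.363032.
Insert (E2) into (E0): gamma(0) (1 - phi_2^2) = phi_1 (1 + phi_2) gamma(1) + c_0.
  phi_1 (1 + phi_2) = (-0.023)(0.496) = -0.011408,   1 - phi_2^2 = 0.745984.
Replace gamma(1) by A gamma(0) + B and collect gamma(0):
  gamma(0) [0.745984 - (-0.011408)(-0.015293)] = (-0.011408)(-0.363032) + 2.161616
  gamma(0) * 0.74581 = 2.165757
  gamma(0) = 2.165757 / 0.74581 = 2.903902.
  gamma(1) = A gamma(0) + B = (-0.015293)(2.903902) + (-0.363032) = -0.40744.
  gamma(2) = phi_1 gamma(1) + phi_2 gamma(0) = (-0.023)(-0.40744) + (-0.504)(2.903902) = -1.454195.
Therefore gamma(2) = -1.4542 (to 4 decimal places).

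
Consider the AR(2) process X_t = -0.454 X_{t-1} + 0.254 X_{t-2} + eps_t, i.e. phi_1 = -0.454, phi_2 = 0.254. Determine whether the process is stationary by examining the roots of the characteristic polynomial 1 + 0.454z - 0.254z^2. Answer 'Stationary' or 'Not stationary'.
\text{Stationary}

The AR(p) characteristic polynomial is P(z) = 1 + 0.454z - 0.254z^2.
Stationarity requires all roots to lie outside the unit circle, i.e. |z| > 1 for every root.
Set 1 + (0.454) z + (-0.254) z^2 = 0, i.e. a z^2 + b z + c = 0 with a = -0.254, b = 0.454, c = 1.
Discriminant D = b^2 - 4ac = (0.454)^2 - 4*(-0.254)*1 = 0.206116 - (-1.016) = 1.222116.
D >= 0, so the roots are real: z = (-b +/- sqrt(D)) / (2a) = (-0.454 +/- 1.105494) / (-0.508).
  z_1 = (-0.454 + 1.105494) / (-0.508) = -1.2825,   |z_1| = 1.2825.
  z_2 = (-0.454 - 1.105494) / (-0.508) = 3.0699,   |z_2| = 3.0699.
Moduli of all roots: 1.2825, 3.0699.
All moduli strictly greater than 1? Yes.
Verdict: Stationary.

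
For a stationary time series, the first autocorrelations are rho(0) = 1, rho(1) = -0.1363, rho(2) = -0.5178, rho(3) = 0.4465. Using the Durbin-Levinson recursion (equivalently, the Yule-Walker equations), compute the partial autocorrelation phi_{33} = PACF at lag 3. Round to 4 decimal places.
\phi_{33} = 0.3819

The PACF at lag k is phi_{kk}, the last component of the solution
to the Yule-Walker system G_k phi = r_k where
  (G_k)_{ij} = rho(|i - j|), (r_k)_i = rho(i), i,j = 1..k.
Equivalently, Durbin-Levinson gives phi_{kk} iteratively:
  phi_{11} = rho(1)
  phi_{kk} = [rho(k) - sum_{j=1..k-1} phi_{k-1,j} rho(k-j)]
            / [1 - sum_{j=1..k-1} phi_{k-1,j} rho(j)],
  phi_{k,j} = phi_{k-1,j} - phi_{kk} phi_{k-1,k-j},  j = 1..k-1.
Step k = 1:
  phi_11 = rho(1) = -0.1363.
Step k = 2:
  phi_22 = [rho(2) - phi_11 rho(1)] / [1 - phi_11 rho(1)] = [-0.5178 - (-0.1363)(-0.1363)] / [1 - (-0.1363)(-0.1363)]
         = -0.53637769 / 0.98142231 = -0.546531.
  Update: phi_21 = phi_11 - phi_22 phi_11 = -0.1363 - (-0.546531)(-0.1363) = -0.210792.
Step k = 3:
  phi_33 = [rho(3) - phi_21 rho(2) - phi_22 rho(1)] / [1 - phi_21 rho(1) - phi_22 rho(2)]
    numerator   = 0.4465 - (-0.210792)(-0.5178) - (-0.546531)(-0.1363) = 0.26285964
    denominator = 1 - (-0.210792)(-0.1363) - (-0.546531)(-0.5178) = 0.68827529
  phi_33 = 0.26285964 / 0.68827529 = 0.3819.
Therefore phi_{33} = 0.3819.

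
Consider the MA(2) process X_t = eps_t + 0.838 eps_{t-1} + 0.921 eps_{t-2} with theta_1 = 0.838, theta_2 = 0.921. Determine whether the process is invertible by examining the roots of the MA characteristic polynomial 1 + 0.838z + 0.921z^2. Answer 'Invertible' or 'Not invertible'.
\text{Invertible}

The MA(q) characteristic polynomial is P(z) = 1 + 0.838z + 0.921z^2.
Invertibility requires all roots to lie outside the unit circle, i.e. |z| > 1 for every root.
Set 1 + (0.838) z + (0.921) z^2 = 0, i.e. a z^2 + b z + c = 0 with a = 0.921, b = 0.838, c = 1.
Discriminant D = b^2 - 4ac = (0.838)^2 - 4*(0.921)*1 = 0.702244 - (3.684) = -2.981756.
D < 0, so the roots are the complex-conjugate pair z = (-b +/- i sqrt(-D)) / (2a) = -0.4549 +/- 0.9374i.
For a conjugate pair |z|^2 = z * conj(z) = (product of roots) = c/a = 1/(0.921) = 1.085776, so |z| = sqrt(1.085776) = 1.042 for both roots.
Moduli of all roots: 1.0420, 1.0420.
All moduli strictly greater than 1? Yes.
Verdict: Invertible.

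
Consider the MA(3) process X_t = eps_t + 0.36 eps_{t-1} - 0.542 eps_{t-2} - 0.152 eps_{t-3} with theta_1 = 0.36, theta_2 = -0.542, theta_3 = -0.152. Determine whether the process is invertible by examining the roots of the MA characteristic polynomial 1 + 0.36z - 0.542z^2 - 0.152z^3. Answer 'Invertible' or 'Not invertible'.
\text{Invertible}

The MA(q) characteristic polynomial is P(z) = 1 + 0.36z - 0.542z^2 - 0.152z^3.
Invertibility requires all roots to lie outside the unit circle, i.e. |z| > 1 for every root.
Degree 3: look for a simple real root z0 first, then factor out (1 - z/z0) and solve the remaining quadratic.
Testing z0 = -1.25: P(-1.25) = 1 + (0.36)(-1.25) + (-0.542)(-1.25)^2 + (-0.152)(-1.25)^3
  = 1 + (-0.45) + (-0.846875) + (0.296875) = 0.  So z_0 = -1.25 is a root, |z_0| = 1.25.
Divide out the factor (1 + 0.8 z) = (1 - z/z0) (since 1/z0 = -0.8):
  P(z) = (1 + 0.8 z)(1 + (-0.44) z + (-0.19) z^2)
  [check: z-coef -0.44 - (-0.8) = 0.36; z^2-coef -0.19 - (-0.8)(-0.44) = -0.542; z^3-coef -(-0.8)(-0.19) = -0.152.]
Remaining roots from the quadratic factor 1 + (-0.44) z + (-0.19) z^2:
  Set 1 + (-0.44) z + (-0.19) z^2 = 0, i.e. a z^2 + b z + c = 0 with a = -0.19, b = -0.44, c = 1.
  Discriminant D = b^2 - 4ac = (-0.44)^2 - 4*(-0.19)*1 = 0.1936 - (-0.76) = 0.9536.
  D >= 0, so the roots are real: z = (-b +/- sqrt(D)) / (2a) = (0.44 +/- 0.976524) / (-0.38).
    z_1 = (0.44 + 0.976524) / (-0.38) = -3.7277,   |z_1| = 3.7277.
    z_2 = (0.44 - 0.976524) / (-0.38) = 1.4119,   |z_2| = 1.4119.
Moduli of all roots: 1.2500, 3.7277, 1.4119.
All moduli strictly greater than 1? Yes.
Verdict: Invertible.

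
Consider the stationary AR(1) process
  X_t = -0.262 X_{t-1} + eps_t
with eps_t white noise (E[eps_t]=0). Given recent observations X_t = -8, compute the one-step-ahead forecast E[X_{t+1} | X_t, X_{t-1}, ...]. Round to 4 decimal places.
E[X_{t+1} \mid \mathcal F_t] = 2.0960

For an AR(p) model X_t = c + sum_i phi_i X_{t-i} + eps_t, the
one-step-ahead conditional mean is
  E[X_{t+1} | X_t, ...] = c + sum_i phi_i X_{t+1-i}.
Substitute known values:
  E[X_{t+1} | ...] = (-0.262) * (-8)
                   = 2.0960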